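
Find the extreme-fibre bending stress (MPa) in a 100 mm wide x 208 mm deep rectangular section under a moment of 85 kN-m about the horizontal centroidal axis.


I = b * h^3 / 12 = 100 * 208^3 / 12 = 74990933.33 mm^4
y = h / 2 = 208 / 2 = 104.0 mm
M = 85 kN-m = 85000000.0 N-mm
sigma = M * y / I = 85000000.0 * 104.0 / 74990933.33
= 117.88 MPa

117.88 MPa


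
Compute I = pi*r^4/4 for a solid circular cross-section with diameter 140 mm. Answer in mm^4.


r = d / 2 = 140 / 2 = 70.0 mm
I = pi * r^4 / 4 = pi * 70.0^4 / 4
= 18857409.9 mm^4

18857409.9 mm^4


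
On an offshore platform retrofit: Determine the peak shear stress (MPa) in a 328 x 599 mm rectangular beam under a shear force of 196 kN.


A = b * h = 328 * 599 = 196472 mm^2
V = 196 kN = 196000.0 N
tau_max = 1.5 * V / A = 1.5 * 196000.0 / 196472
= 1.4964 MPa

1.4964 MPa


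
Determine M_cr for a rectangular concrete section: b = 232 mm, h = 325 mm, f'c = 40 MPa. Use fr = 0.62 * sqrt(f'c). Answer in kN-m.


fr = 0.62 * sqrt(40) = 0.62 * 6.3246 = 3.9212 MPa
I = 232 * 325^3 / 12 = 663677083.33 mm^4
y_t = 162.5 mm
M_cr = fr * I / y_t = 3.9212 * 663677083.33 / 162.5 N-mm
= 16.0149 kN-m

16.0149 kN-m


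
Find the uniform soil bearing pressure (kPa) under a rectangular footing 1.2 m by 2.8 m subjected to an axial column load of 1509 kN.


A = 1.2 * 2.8 = 3.36 m^2
q = P / A = 1509 / 3.36
= 449.1071 kPa

449.1071 kPa


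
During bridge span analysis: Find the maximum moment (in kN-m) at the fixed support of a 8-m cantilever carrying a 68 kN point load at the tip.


For a cantilever with a point load at the free end:
M_max = P * L = 68 * 8 = 544 kN-m

544 kN-m


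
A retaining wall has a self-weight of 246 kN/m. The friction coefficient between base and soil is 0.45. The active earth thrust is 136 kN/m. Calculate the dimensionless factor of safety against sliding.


Resisting force = mu * W = 0.45 * 246 = 110.7 kN/m
FOS = Resisting / Driving = 110.7 / 136
= 0.814 (dimensionless)

0.814 (dimensionless)


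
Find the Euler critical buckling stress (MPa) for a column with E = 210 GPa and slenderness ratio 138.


sigma_cr = pi^2 * E / lambda^2
= 9.8696 * 210000.0 / 138^2
= 9.8696 * 210000.0 / 19044
= 108.8331 MPa

108.8331 MPa


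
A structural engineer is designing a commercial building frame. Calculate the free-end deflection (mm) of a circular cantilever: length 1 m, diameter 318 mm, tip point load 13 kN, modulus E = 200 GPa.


I = pi * d^4 / 64 = pi * 318^4 / 64 = 501970712.14 mm^4
L = 1000.0 mm, P = 13000.0 N, E = 200000.0 MPa
delta = P * L^3 / (3 * E * I)
= 13000.0 * 1000.0^3 / (3 * 200000.0 * 501970712.14)
= 0.0432 mm

0.0432 mm


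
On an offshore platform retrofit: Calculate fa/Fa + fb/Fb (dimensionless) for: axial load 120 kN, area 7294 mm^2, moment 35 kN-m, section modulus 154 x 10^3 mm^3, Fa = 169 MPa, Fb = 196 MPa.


f_a = P / A = 120000.0 / 7294 = 16.4519 MPa
f_b = M / S = 35000000.0 / 154000.0 = 227.2727 MPa
Ratio = f_a / Fa + f_b / Fb
= 16.4519 / 169 + 227.2727 / 196
= 1.2569 (dimensionless)

1.2569 (dimensionless)


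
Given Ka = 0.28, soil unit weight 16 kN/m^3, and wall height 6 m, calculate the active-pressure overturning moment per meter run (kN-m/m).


Pa = 0.5 * Ka * gamma * H^2
= 0.5 * 0.28 * 16 * 6^2
= 80.64 kN/m
Arm = H / 3 = 6 / 3 = 2.0 m
Mo = Pa * arm = Pa * H / 3 = 80.64 * 6 / 3 = 161.28 kN-m/m

161.28 kN-m/m


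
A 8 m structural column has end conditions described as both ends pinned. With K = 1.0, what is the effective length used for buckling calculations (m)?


L_eff = K * L
= 1.0 * 8
= 8.0 m

8.0 m


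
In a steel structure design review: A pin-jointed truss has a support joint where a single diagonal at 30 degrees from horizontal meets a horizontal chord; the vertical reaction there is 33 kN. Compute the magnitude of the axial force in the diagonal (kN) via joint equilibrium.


At the joint, only the diagonal has a vertical component, so vertical equilibrium gives:
F * sin(30) = 33
F = 33 / sin(30)
= 33 / 0.5
= 66.0 kN

66.0 kN


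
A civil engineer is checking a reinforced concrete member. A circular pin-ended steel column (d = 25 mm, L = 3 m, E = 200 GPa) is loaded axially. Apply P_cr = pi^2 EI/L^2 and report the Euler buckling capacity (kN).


I = pi * d^4 / 64 = 19174.76 mm^4
L = 3000.0 mm
P_cr = pi^2 * E * I / L^2
= 9.8696 * 200000.0 * 19174.76 / 3000.0^2
= 4205.5 N = 4.2055 kN

4.2055 kN


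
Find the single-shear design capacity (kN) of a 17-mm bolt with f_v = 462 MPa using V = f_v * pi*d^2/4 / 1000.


A = pi * d^2 / 4 = pi * 17^2 / 4 = 226.9801 mm^2
V = f_v * A / 1000 = 462 * 226.9801 / 1000
= 104.8648 kN

104.8648 kN


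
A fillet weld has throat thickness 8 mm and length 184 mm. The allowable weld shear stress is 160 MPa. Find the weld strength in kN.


Strength = throat * length * allowable stress
= 8 * 184 * 160 N
= 235520 N
= 235.52 kN

235.52 kN


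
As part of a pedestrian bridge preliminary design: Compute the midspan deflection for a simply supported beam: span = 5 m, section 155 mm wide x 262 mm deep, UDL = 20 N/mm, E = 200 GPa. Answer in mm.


I = 155 * 262^3 / 12 = 232302736.67 mm^4
L = 5000.0 mm, w = 20 N/mm, E = 200000.0 MPa
delta = 5 * w * L^4 / (384 * E * I)
= 5 * 20 * 5000.0^4 / (384 * 200000.0 * 232302736.67)
= 3.5032 mm

3.5032 mm


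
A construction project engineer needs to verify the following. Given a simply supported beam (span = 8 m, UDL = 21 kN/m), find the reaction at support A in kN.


Total load = w * L = 21 * 8 = 168 kN
By symmetry, each reaction R = total / 2 = 168 / 2 = 84.0 kN

84.0 kN


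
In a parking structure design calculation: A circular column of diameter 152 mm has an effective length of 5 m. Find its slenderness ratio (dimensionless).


Radius of gyration r = d / 4 = 152 / 4 = 38.0 mm
L_eff = 5000.0 mm
Slenderness ratio = L / r = 5000.0 / 38.0 = 131.58 (dimensionless)

131.58 (dimensionless)


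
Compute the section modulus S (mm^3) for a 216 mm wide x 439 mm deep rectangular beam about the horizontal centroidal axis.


S = b * h^2 / 6
= 216 * 439^2 / 6
= 216 * 192721 / 6
= 6937956.0 mm^3

6937956.0 mm^3


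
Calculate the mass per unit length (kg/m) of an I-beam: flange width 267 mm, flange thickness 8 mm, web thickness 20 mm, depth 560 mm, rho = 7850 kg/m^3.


A_flanges = 2 * 267 * 8 = 4272 mm^2
A_web = (560 - 2 * 8) * 20 = 10880 mm^2
A_total = 4272 + 10880 = 15152 mm^2 = 0.015152 m^2
Weight = rho * A = 7850 * 0.015152 = 118.9432 kg/m

118.9432 kg/m


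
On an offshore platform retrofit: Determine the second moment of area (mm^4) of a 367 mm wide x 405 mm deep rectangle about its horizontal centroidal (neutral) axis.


I = b * h^3 / 12
= 367 * 405^3 / 12
= 367 * 66430125 / 12
= 2031654656.25 mm^4

2031654656.25 mm^4


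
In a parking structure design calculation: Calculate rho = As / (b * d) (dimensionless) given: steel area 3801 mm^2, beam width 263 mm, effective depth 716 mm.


rho = As / (b * d)
= 3801 / (263 * 716)
= 3801 / 188308
= 0.020185 (dimensionless)

0.020185 (dimensionless)


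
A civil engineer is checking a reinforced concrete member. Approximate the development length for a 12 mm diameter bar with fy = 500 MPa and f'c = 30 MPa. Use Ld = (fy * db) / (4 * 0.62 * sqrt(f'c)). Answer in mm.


Ld = (fy * db) / (4 * 0.62 * sqrt(f'c))
= (500 * 12) / (4 * 0.62 * sqrt(30))
= 6000 / 13.5835
= 441.71 mm

441.71 mm


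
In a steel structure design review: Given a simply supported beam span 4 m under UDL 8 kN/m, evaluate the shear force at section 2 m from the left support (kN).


R_A = w * L / 2 = 8 * 4 / 2 = 16.0 kN
V(x) = R_A - w * x = 16.0 - 8 * 2
= 0.0 kN

0.0 kN


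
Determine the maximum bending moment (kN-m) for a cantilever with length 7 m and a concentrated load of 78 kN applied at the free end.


For a cantilever with a point load at the free end:
M_max = P * L = 78 * 7 = 546 kN-m

546 kN-m


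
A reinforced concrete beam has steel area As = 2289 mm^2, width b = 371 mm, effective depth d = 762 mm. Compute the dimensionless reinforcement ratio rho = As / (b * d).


rho = As / (b * d)
= 2289 / (371 * 762)
= 2289 / 282702
= 0.008097 (dimensionless)

0.008097 (dimensionless)


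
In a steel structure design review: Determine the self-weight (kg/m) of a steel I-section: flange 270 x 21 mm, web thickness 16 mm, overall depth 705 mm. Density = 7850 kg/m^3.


A_flanges = 2 * 270 * 21 = 11340 mm^2
A_web = (705 - 2 * 21) * 16 = 10608 mm^2
A_total = 11340 + 10608 = 21948 mm^2 = 0.021948 m^2
Weight = rho * A = 7850 * 0.021948 = 172.2918 kg/m

172.2918 kg/m


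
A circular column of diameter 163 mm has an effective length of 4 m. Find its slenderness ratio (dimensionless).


Radius of gyration r = d / 4 = 163 / 4 = 40.75 mm
L_eff = 4000.0 mm
Slenderness ratio = L / r = 4000.0 / 40.75 = 98.16 (dimensionless)

98.16 (dimensionless)


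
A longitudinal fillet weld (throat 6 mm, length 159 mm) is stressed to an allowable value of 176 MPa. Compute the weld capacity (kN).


Strength = throat * length * allowable stress
= 6 * 159 * 176 N
= 167904 N
= 167.9 kN

167.9 kN


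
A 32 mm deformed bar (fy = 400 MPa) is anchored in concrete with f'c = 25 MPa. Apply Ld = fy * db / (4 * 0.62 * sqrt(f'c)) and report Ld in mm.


Ld = (fy * db) / (4 * 0.62 * sqrt(f'c))
= (400 * 32) / (4 * 0.62 * sqrt(25))
= 12800 / 12.4
= 1032.26 mm

1032.26 mm


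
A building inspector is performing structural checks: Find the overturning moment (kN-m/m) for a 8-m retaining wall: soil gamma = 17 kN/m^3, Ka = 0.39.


Pa = 0.5 * Ka * gamma * H^2
= 0.5 * 0.39 * 17 * 8^2
= 212.16 kN/m
Arm = H / 3 = 8 / 3 = 2.6667 m
Mo = Pa * arm = Pa * H / 3 = 212.16 * 8 / 3 = 565.76 kN-m/m

565.76 kN-m/m


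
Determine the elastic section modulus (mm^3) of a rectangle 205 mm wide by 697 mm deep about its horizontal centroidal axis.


S = b * h^2 / 6
= 205 * 697^2 / 6
= 205 * 485809 / 6
= 16598474.17 mm^3

16598474.17 mm^3


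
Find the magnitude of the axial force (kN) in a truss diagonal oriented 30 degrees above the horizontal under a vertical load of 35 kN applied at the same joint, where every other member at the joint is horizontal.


At the joint, only the diagonal has a vertical component, so vertical equilibrium gives:
F * sin(30) = 35
F = 35 / sin(30)
= 35 / 0.5
= 70.0 kN

70.0 kN


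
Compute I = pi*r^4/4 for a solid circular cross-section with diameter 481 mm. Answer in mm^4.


r = d / 2 = 481 / 2 = 240.5 mm
I = pi * r^4 / 4 = pi * 240.5^4 / 4
= 2627545251.71 mm^4

2627545251.71 mm^4


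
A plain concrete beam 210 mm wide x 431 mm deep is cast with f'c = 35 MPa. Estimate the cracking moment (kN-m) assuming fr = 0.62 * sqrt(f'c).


fr = 0.62 * sqrt(35) = 0.62 * 5.9161 = 3.668 MPa
I = 210 * 431^3 / 12 = 1401102342.5 mm^4
y_t = 215.5 mm
M_cr = fr * I / y_t = 3.668 * 1401102342.5 / 215.5 N-mm
= 23.8478 kN-m

23.8478 kN-m


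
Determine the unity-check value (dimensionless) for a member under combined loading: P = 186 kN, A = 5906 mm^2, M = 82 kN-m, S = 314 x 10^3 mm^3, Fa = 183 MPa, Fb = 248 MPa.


f_a = P / A = 186000.0 / 5906 = 31.4934 MPa
f_b = M / S = 82000000.0 / 314000.0 = 261.1465 MPa
Ratio = f_a / Fa + f_b / Fb
= 31.4934 / 183 + 261.1465 / 248
= 1.2251 (dimensionless)

1.2251 (dimensionless)


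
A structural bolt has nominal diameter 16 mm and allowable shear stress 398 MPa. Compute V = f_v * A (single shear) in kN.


A = pi * d^2 / 4 = pi * 16^2 / 4 = 201.0619 mm^2
V = f_v * A / 1000 = 398 * 201.0619 / 1000
= 80.0226 kN

80.0226 kN


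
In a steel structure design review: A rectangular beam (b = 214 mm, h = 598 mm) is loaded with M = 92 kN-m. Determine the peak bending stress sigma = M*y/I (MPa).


I = b * h^3 / 12 = 214 * 598^3 / 12 = 3813608257.33 mm^4
y = h / 2 = 598 / 2 = 299.0 mm
M = 92 kN-m = 92000000.0 N-mm
sigma = M * y / I = 92000000.0 * 299.0 / 3813608257.33
= 7.21 MPa

7.21 MPa


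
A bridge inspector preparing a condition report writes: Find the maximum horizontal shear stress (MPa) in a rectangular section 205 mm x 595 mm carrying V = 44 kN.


A = b * h = 205 * 595 = 121975 mm^2
V = 44 kN = 44000.0 N
tau_max = 1.5 * V / A = 1.5 * 44000.0 / 121975
= 0.5411 MPa

0.5411 MPa


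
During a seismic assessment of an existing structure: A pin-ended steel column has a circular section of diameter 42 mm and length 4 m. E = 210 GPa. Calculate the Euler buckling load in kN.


I = pi * d^4 / 64 = 152745.02 mm^4
L = 4000.0 mm
P_cr = pi^2 * E * I / L^2
= 9.8696 * 210000.0 * 152745.02 / 4000.0^2
= 19786.37 N = 19.7864 kN

19.7864 kN


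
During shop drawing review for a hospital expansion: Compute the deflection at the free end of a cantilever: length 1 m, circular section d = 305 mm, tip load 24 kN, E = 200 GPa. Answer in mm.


I = pi * d^4 / 64 = pi * 305^4 / 64 = 424785081.72 mm^4
L = 1000.0 mm, P = 24000.0 N, E = 200000.0 MPa
delta = P * L^3 / (3 * E * I)
= 24000.0 * 1000.0^3 / (3 * 200000.0 * 424785081.72)
= 0.0942 mm

0.0942 mm


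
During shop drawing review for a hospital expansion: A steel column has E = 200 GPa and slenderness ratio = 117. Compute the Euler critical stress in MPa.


sigma_cr = pi^2 * E / lambda^2
= 9.8696 * 200000.0 / 117^2
= 9.8696 * 200000.0 / 13689
= 144.1976 MPa

144.1976 MPa


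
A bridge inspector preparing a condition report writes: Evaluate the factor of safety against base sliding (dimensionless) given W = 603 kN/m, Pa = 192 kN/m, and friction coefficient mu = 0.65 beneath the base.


Resisting force = mu * W = 0.65 * 603 = 391.95 kN/m
FOS = Resisting / Driving = 391.95 / 192
= 2.0414 (dimensionless)

2.0414 (dimensionless)


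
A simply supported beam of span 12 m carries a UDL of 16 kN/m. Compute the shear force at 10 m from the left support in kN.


R_A = w * L / 2 = 16 * 12 / 2 = 96.0 kN
V(x) = R_A - w * x = 96.0 - 16 * 10
= -64.0 kN

-64.0 kN


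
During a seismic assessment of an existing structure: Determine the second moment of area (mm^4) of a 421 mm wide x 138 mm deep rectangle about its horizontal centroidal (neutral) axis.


I = b * h^3 / 12
= 421 * 138^3 / 12
= 421 * 2628072 / 12
= 92201526.0 mm^4

92201526.0 mm^4


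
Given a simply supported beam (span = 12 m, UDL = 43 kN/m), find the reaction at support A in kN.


Total load = w * L = 43 * 12 = 516 kN
By symmetry, each reaction R = total / 2 = 516 / 2 = 258.0 kN

258.0 kN


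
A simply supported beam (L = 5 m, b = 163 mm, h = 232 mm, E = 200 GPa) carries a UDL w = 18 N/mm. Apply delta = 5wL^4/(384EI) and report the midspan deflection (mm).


I = 163 * 232^3 / 12 = 169617365.33 mm^4
L = 5000.0 mm, w = 18 N/mm, E = 200000.0 MPa
delta = 5 * w * L^4 / (384 * E * I)
= 5 * 18 * 5000.0^4 / (384 * 200000.0 * 169617365.33)
= 4.3181 mm

4.3181 mm


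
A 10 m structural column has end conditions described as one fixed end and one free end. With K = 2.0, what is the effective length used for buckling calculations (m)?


L_eff = K * L
= 2.0 * 10
= 20.0 m

20.0 m


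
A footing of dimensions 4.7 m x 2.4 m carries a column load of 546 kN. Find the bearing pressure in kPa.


A = 4.7 * 2.4 = 11.28 m^2
q = P / A = 546 / 11.28
= 48.4043 kPa

48.4043 kPa


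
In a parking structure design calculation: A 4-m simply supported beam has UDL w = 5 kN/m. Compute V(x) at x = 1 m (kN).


R_A = w * L / 2 = 5 * 4 / 2 = 10.0 kN
V(x) = R_A - w * x = 10.0 - 5 * 1
= 5.0 kN

5.0 kN


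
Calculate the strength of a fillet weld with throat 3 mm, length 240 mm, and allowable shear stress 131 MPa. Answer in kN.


Strength = throat * length * allowable stress
= 3 * 240 * 131 N
= 94320 N
= 94.32 kN

94.32 kN


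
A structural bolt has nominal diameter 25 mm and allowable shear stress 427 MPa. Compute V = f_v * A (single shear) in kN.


A = pi * d^2 / 4 = pi * 25^2 / 4 = 490.8739 mm^2
V = f_v * A / 1000 = 427 * 490.8739 / 1000
= 209.6031 kN

209.6031 kN


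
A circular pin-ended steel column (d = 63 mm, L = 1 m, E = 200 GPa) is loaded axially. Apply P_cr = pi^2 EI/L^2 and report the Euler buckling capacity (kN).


I = pi * d^4 / 64 = 773271.66 mm^4
L = 1000.0 mm
P_cr = pi^2 * E * I / L^2
= 9.8696 * 200000.0 * 773271.66 / 1000.0^2
= 1526377.09 N = 1526.3771 kN

1526.3771 kN


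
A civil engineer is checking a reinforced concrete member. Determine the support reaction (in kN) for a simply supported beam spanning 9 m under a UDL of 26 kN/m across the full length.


Total load = w * L = 26 * 9 = 234 kN
By symmetry, each reaction R = total / 2 = 234 / 2 = 117.0 kN

117.0 kN


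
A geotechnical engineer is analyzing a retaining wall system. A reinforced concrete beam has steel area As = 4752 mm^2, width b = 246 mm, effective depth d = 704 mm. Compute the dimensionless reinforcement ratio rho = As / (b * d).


rho = As / (b * d)
= 4752 / (246 * 704)
= 4752 / 173184
= 0.027439 (dimensionless)

0.027439 (dimensionless)


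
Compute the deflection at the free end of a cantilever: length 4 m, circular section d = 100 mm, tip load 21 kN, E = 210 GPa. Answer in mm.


I = pi * d^4 / 64 = pi * 100^4 / 64 = 4908738.52 mm^4
L = 4000.0 mm, P = 21000.0 N, E = 210000.0 MPa
delta = P * L^3 / (3 * E * I)
= 21000.0 * 4000.0^3 / (3 * 210000.0 * 4908738.52)
= 434.5991 mm

434.5991 mm


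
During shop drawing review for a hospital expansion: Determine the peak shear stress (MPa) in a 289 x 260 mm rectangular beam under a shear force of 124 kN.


A = b * h = 289 * 260 = 75140 mm^2
V = 124 kN = 124000.0 N
tau_max = 1.5 * V / A = 1.5 * 124000.0 / 75140
= 2.4754 MPa

2.4754 MPa


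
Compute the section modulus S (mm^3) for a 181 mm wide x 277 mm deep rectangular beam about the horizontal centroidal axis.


S = b * h^2 / 6
= 181 * 277^2 / 6
= 181 * 76729 / 6
= 2314658.17 mm^3

2314658.17 mm^3


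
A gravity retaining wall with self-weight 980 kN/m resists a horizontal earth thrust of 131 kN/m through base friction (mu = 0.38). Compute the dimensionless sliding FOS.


Resisting force = mu * W = 0.38 * 980 = 372.4 kN/m
FOS = Resisting / Driving = 372.4 / 131
= 2.8427 (dimensionless)

2.8427 (dimensionless)


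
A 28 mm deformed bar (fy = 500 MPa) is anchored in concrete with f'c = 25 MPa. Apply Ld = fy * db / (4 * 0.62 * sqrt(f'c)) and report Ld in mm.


Ld = (fy * db) / (4 * 0.62 * sqrt(f'c))
= (500 * 28) / (4 * 0.62 * sqrt(25))
= 14000 / 12.4
= 1129.03 mm

1129.03 mm


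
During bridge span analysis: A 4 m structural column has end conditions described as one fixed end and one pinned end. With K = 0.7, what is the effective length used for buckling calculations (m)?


L_eff = K * L
= 0.7 * 4
= 2.8 m

2.8 m


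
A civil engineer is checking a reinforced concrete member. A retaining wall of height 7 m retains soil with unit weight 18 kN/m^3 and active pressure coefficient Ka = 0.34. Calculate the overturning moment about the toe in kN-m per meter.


Pa = 0.5 * Ka * gamma * H^2
= 0.5 * 0.34 * 18 * 7^2
= 149.94 kN/m
Arm = H / 3 = 7 / 3 = 2.3333 m
Mo = Pa * arm = Pa * H / 3 = 149.94 * 7 / 3 = 349.86 kN-m/m

349.86 kN-m/m


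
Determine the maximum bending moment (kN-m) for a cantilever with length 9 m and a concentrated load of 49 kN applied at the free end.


For a cantilever with a point load at the free end:
M_max = P * L = 49 * 9 = 441 kN-m

441 kN-m


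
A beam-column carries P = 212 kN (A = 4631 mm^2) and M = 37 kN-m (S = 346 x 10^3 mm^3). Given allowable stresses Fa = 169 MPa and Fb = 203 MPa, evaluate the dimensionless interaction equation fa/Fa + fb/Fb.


f_a = P / A = 212000.0 / 4631 = 45.7784 MPa
f_b = M / S = 37000000.0 / 346000.0 = 106.9364 MPa
Ratio = f_a / Fa + f_b / Fb
= 45.7784 / 169 + 106.9364 / 203
= 0.7977 (dimensionless)

0.7977 (dimensionless)


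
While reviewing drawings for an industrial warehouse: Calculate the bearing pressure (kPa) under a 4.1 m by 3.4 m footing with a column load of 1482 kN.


A = 4.1 * 3.4 = 13.94 m^2
q = P / A = 1482 / 13.94
= 106.3128 kPa

106.3128 kPa


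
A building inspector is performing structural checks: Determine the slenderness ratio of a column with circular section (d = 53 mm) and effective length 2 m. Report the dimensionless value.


Radius of gyration r = d / 4 = 53 / 4 = 13.25 mm
L_eff = 2000.0 mm
Slenderness ratio = L / r = 2000.0 / 13.25 = 150.94 (dimensionless)

150.94 (dimensionless)


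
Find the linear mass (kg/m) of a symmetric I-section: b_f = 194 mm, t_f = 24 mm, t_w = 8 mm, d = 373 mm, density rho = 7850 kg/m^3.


A_flanges = 2 * 194 * 24 = 9312 mm^2
A_web = (373 - 2 * 24) * 8 = 2600 mm^2
A_total = 9312 + 2600 = 11912 mm^2 = 0.011912 m^2
Weight = rho * A = 7850 * 0.011912 = 93.5092 kg/m

93.5092 kg/m


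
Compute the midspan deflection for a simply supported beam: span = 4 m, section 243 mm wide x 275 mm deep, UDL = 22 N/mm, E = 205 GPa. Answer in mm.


I = 243 * 275^3 / 12 = 421136718.75 mm^4
L = 4000.0 mm, w = 22 N/mm, E = 205000.0 MPa
delta = 5 * w * L^4 / (384 * E * I)
= 5 * 22 * 4000.0^4 / (384 * 205000.0 * 421136718.75)
= 0.8494 mm

0.8494 mm


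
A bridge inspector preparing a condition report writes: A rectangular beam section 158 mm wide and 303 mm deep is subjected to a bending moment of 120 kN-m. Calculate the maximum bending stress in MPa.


I = b * h^3 / 12 = 158 * 303^3 / 12 = 366272005.5 mm^4
y = h / 2 = 303 / 2 = 151.5 mm
M = 120 kN-m = 120000000.0 N-mm
sigma = M * y / I = 120000000.0 * 151.5 / 366272005.5
= 49.64 MPa

49.64 MPa


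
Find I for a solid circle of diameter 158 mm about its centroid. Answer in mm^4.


r = d / 2 = 158 / 2 = 79.0 mm
I = pi * r^4 / 4 = pi * 79.0^4 / 4
= 30591322.08 mm^4

30591322.08 mm^4


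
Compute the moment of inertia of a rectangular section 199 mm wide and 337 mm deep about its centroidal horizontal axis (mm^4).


I = b * h^3 / 12
= 199 * 337^3 / 12
= 199 * 38272753 / 12
= 634689820.58 mm^4

634689820.58 mm^4


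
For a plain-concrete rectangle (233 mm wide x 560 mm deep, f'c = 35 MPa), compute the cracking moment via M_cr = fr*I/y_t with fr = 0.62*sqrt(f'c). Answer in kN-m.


fr = 0.62 * sqrt(35) = 0.62 * 5.9161 = 3.668 MPa
I = 233 * 560^3 / 12 = 3409877333.33 mm^4
y_t = 280.0 mm
M_cr = fr * I / y_t = 3.668 * 3409877333.33 / 280.0 N-mm
= 44.669 kN-m

44.669 kN-m


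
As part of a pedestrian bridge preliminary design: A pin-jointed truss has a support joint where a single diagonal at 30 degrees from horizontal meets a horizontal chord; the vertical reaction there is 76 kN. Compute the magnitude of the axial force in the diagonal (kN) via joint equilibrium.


At the joint, only the diagonal has a vertical component, so vertical equilibrium gives:
F * sin(30) = 76
F = 76 / sin(30)
= 76 / 0.5
= 152.0 kN

152.0 kN


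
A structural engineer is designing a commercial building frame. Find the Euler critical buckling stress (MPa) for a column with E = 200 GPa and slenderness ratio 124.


sigma_cr = pi^2 * E / lambda^2
= 9.8696 * 200000.0 / 124^2
= 9.8696 * 200000.0 / 15376
= 128.3767 MPa

128.3767 MPa


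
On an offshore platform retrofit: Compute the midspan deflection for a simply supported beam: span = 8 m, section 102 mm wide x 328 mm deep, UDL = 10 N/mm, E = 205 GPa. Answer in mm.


I = 102 * 328^3 / 12 = 299944192.0 mm^4
L = 8000.0 mm, w = 10 N/mm, E = 205000.0 MPa
delta = 5 * w * L^4 / (384 * E * I)
= 5 * 10 * 8000.0^4 / (384 * 205000.0 * 299944192.0)
= 8.6737 mm

8.6737 mm


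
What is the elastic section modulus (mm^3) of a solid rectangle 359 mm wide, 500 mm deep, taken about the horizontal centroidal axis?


S = b * h^2 / 6
= 359 * 500^2 / 6
= 359 * 250000 / 6
= 14958333.33 mm^3

14958333.33 mm^3


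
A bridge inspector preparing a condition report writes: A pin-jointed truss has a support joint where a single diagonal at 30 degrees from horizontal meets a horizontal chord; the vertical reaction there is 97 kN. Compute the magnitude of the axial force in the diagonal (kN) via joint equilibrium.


At the joint, only the diagonal has a vertical component, so vertical equilibrium gives:
F * sin(30) = 97
F = 97 / sin(30)
= 97 / 0.5
= 194.0 kN

194.0 kN


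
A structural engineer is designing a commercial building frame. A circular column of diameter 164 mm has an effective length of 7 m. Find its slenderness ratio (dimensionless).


Radius of gyration r = d / 4 = 164 / 4 = 41.0 mm
L_eff = 7000.0 mm
Slenderness ratio = L / r = 7000.0 / 41.0 = 170.73 (dimensionless)

170.73 (dimensionless)


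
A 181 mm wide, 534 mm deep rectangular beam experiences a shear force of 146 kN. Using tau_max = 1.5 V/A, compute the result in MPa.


A = b * h = 181 * 534 = 96654 mm^2
V = 146 kN = 146000.0 N
tau_max = 1.5 * V / A = 1.5 * 146000.0 / 96654
= 2.2658 MPa

2.2658 MPa


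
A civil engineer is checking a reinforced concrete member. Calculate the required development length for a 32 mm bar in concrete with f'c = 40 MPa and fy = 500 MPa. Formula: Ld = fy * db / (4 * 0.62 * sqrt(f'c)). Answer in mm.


Ld = (fy * db) / (4 * 0.62 * sqrt(f'c))
= (500 * 32) / (4 * 0.62 * sqrt(40))
= 16000 / 15.6849
= 1020.09 mm

1020.09 mm


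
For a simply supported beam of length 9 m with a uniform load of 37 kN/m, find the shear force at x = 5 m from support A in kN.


R_A = w * L / 2 = 37 * 9 / 2 = 166.5 kN
V(x) = R_A - w * x = 166.5 - 37 * 5
= -18.5 kN

-18.5 kN


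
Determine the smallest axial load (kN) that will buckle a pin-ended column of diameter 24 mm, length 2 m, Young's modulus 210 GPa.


I = pi * d^4 / 64 = 16286.02 mm^4
L = 2000.0 mm
P_cr = pi^2 * E * I / L^2
= 9.8696 * 210000.0 * 16286.02 / 2000.0^2
= 8438.67 N = 8.4387 kN

8.4387 kN


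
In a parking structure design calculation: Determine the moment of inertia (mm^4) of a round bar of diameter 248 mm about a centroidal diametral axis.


r = d / 2 = 248 / 2 = 124.0 mm
I = pi * r^4 / 4 = pi * 124.0^4 / 4
= 185684914.5 mm^4

185684914.5 mm^4


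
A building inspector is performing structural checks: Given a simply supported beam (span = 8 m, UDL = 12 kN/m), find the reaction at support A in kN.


Total load = w * L = 12 * 8 = 96 kN
By symmetry, each reaction R = total / 2 = 96 / 2 = 48.0 kN

48.0 kN


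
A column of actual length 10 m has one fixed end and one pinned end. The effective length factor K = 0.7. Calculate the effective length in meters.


L_eff = K * L
= 0.7 * 10
= 7.0 m

7.0 m


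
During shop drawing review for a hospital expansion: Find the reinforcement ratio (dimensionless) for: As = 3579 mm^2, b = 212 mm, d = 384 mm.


rho = As / (b * d)
= 3579 / (212 * 384)
= 3579 / 81408
= 0.043964 (dimensionless)

0.043964 (dimensionless)


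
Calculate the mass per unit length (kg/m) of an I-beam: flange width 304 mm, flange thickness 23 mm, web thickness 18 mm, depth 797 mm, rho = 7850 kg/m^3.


A_flanges = 2 * 304 * 23 = 13984 mm^2
A_web = (797 - 2 * 23) * 18 = 13518 mm^2
A_total = 13984 + 13518 = 27502 mm^2 = 0.027502 m^2
Weight = rho * A = 7850 * 0.027502 = 215.8907 kg/m

215.8907 kg/m


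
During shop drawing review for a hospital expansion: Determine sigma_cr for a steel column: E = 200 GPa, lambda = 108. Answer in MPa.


sigma_cr = pi^2 * E / lambda^2
= 9.8696 * 200000.0 / 108^2
= 9.8696 * 200000.0 / 11664
= 169.2319 MPa

169.2319 MPa


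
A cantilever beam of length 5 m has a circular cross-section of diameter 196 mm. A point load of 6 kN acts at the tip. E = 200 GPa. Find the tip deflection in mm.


I = pi * d^4 / 64 = pi * 196^4 / 64 = 72442625.88 mm^4
L = 5000.0 mm, P = 6000.0 N, E = 200000.0 MPa
delta = P * L^3 / (3 * E * I)
= 6000.0 * 5000.0^3 / (3 * 200000.0 * 72442625.88)
= 17.255 mm

17.255 mm


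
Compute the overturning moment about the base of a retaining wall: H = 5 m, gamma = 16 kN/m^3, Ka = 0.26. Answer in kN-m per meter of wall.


Pa = 0.5 * Ka * gamma * H^2
= 0.5 * 0.26 * 16 * 5^2
= 52.0 kN/m
Arm = H / 3 = 5 / 3 = 1.6667 m
Mo = Pa * arm = Pa * H / 3 = 52.0 * 5 / 3 = 86.6667 kN-m/m

86.6667 kN-m/m


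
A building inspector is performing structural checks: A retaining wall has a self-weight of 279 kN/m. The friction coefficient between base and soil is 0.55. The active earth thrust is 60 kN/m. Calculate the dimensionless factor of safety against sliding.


Resisting force = mu * W = 0.55 * 279 = 153.45 kN/m
FOS = Resisting / Driving = 153.45 / 60
= 2.5575 (dimensionless)

2.5575 (dimensionless)


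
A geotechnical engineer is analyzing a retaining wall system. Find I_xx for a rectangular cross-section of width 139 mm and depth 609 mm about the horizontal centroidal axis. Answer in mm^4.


I = b * h^3 / 12
= 139 * 609^3 / 12
= 139 * 225866529 / 12
= 2616287294.25 mm^4

2616287294.25 mm^4


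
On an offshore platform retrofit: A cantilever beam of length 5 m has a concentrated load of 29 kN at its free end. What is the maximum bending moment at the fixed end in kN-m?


For a cantilever with a point load at the free end:
M_max = P * L = 29 * 5 = 145 kN-m

145 kN-m


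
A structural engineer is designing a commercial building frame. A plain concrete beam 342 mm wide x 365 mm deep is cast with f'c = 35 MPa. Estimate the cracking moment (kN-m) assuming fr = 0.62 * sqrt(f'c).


fr = 0.62 * sqrt(35) = 0.62 * 5.9161 = 3.668 MPa
I = 342 * 365^3 / 12 = 1385873062.5 mm^4
y_t = 182.5 mm
M_cr = fr * I / y_t = 3.668 * 1385873062.5 / 182.5 N-mm
= 27.8539 kN-m

27.8539 kN-m


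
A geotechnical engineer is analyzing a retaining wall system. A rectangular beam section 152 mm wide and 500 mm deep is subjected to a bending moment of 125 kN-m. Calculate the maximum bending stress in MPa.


I = b * h^3 / 12 = 152 * 500^3 / 12 = 1583333333.33 mm^4
y = h / 2 = 500 / 2 = 250.0 mm
M = 125 kN-m = 125000000.0 N-mm
sigma = M * y / I = 125000000.0 * 250.0 / 1583333333.33
= 19.74 MPa

19.74 MPa


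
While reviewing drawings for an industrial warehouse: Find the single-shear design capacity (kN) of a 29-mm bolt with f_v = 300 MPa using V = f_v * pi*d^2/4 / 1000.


A = pi * d^2 / 4 = pi * 29^2 / 4 = 660.5199 mm^2
V = f_v * A / 1000 = 300 * 660.5199 / 1000
= 198.156 kN

198.156 kN


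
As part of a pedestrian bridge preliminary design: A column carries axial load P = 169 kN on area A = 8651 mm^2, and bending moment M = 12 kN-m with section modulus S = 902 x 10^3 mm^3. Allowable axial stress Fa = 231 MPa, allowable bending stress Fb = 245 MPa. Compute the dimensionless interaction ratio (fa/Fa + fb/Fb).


f_a = P / A = 169000.0 / 8651 = 19.5353 MPa
f_b = M / S = 12000000.0 / 902000.0 = 13.3038 MPa
Ratio = f_a / Fa + f_b / Fb
= 19.5353 / 231 + 13.3038 / 245
= 0.1389 (dimensionless)

0.1389 (dimensionless)


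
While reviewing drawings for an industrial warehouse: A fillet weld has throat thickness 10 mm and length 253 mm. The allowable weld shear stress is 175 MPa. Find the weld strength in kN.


Strength = throat * length * allowable stress
= 10 * 253 * 175 N
= 442750 N
= 442.75 kN

442.75 kN


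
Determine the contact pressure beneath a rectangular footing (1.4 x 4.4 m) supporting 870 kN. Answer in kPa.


A = 1.4 * 4.4 = 6.16 m^2
q = P / A = 870 / 6.16
= 141.2338 kPa

141.2338 kPa


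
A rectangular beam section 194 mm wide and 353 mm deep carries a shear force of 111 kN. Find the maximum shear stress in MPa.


A = b * h = 194 * 353 = 68482 mm^2
V = 111 kN = 111000.0 N
tau_max = 1.5 * V / A = 1.5 * 111000.0 / 68482
= 2.4313 MPa

2.4313 MPa


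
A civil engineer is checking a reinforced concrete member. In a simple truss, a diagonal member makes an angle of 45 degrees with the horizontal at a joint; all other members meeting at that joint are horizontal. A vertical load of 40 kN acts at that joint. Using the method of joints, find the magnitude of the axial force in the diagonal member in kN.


At the joint, only the diagonal has a vertical component, so vertical equilibrium gives:
F * sin(45) = 40
F = 40 / sin(45)
= 40 / 0.707107
= 56.57 kN

56.57 kN


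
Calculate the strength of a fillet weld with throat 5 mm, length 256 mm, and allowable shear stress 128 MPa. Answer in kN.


Strength = throat * length * allowable stress
= 5 * 256 * 128 N
= 163840 N
= 163.84 kN

163.84 kN


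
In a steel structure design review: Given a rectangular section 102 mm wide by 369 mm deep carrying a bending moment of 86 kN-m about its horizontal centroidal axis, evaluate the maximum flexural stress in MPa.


I = b * h^3 / 12 = 102 * 369^3 / 12 = 427068976.5 mm^4
y = h / 2 = 369 / 2 = 184.5 mm
M = 86 kN-m = 86000000.0 N-mm
sigma = M * y / I = 86000000.0 * 184.5 / 427068976.5
= 37.15 MPa

37.15 MPa


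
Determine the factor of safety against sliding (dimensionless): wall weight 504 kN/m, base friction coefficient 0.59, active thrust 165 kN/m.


Resisting force = mu * W = 0.59 * 504 = 297.36 kN/m
FOS = Resisting / Driving = 297.36 / 165
= 1.8022 (dimensionless)

1.8022 (dimensionless)


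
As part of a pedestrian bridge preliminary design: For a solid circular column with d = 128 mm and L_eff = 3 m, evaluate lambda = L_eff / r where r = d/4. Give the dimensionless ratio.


Radius of gyration r = d / 4 = 128 / 4 = 32.0 mm
L_eff = 3000.0 mm
Slenderness ratio = L / r = 3000.0 / 32.0 = 93.75 (dimensionless)

93.75 (dimensionless)


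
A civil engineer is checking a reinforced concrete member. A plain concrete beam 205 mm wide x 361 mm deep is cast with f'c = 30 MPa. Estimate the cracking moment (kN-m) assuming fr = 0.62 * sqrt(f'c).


fr = 0.62 * sqrt(30) = 0.62 * 5.4772 = 3.3959 MPa
I = 205 * 361^3 / 12 = 803700467.08 mm^4
y_t = 180.5 mm
M_cr = fr * I / y_t = 3.3959 * 803700467.08 / 180.5 N-mm
= 15.1206 kN-m

15.1206 kN-m


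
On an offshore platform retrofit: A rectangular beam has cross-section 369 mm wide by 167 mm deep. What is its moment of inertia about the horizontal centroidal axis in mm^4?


I = b * h^3 / 12
= 369 * 167^3 / 12
= 369 * 4657463 / 12
= 143216987.25 mm^4

143216987.25 mm^4


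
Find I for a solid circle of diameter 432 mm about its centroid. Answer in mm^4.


r = d / 2 = 432 / 2 = 216.0 mm
I = pi * r^4 / 4 = pi * 216.0^4 / 4
= 1709640848.81 mm^4

1709640848.81 mm^4


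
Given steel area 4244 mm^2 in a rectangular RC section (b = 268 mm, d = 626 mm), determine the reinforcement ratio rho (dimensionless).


rho = As / (b * d)
= 4244 / (268 * 626)
= 4244 / 167768
= 0.025297 (dimensionless)

0.025297 (dimensionless)


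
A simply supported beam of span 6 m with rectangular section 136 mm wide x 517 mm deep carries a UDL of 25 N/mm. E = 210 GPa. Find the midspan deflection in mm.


I = 136 * 517^3 / 12 = 1566135347.33 mm^4
L = 6000.0 mm, w = 25 N/mm, E = 210000.0 MPa
delta = 5 * w * L^4 / (384 * E * I)
= 5 * 25 * 6000.0^4 / (384 * 210000.0 * 1566135347.33)
= 1.2827 mm

1.2827 mm


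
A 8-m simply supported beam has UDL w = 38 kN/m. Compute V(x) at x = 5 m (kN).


R_A = w * L / 2 = 38 * 8 / 2 = 152.0 kN
V(x) = R_A - w * x = 152.0 - 38 * 5
= -38.0 kN

-38.0 kN


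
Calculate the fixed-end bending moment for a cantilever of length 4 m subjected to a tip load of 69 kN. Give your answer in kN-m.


For a cantilever with a point load at the free end:
M_max = P * L = 69 * 4 = 276 kN-m

276 kN-m


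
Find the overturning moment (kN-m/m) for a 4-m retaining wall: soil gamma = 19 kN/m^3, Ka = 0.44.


Pa = 0.5 * Ka * gamma * H^2
= 0.5 * 0.44 * 19 * 4^2
= 66.88 kN/m
Arm = H / 3 = 4 / 3 = 1.3333 m
Mo = Pa * arm = Pa * H / 3 = 66.88 * 4 / 3 = 89.1733 kN-m/m

89.1733 kN-m/m


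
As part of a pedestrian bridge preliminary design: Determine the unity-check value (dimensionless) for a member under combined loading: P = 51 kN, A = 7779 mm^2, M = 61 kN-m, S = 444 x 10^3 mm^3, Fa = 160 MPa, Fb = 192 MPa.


f_a = P / A = 51000.0 / 7779 = 6.5561 MPa
f_b = M / S = 61000000.0 / 444000.0 = 137.3874 MPa
Ratio = f_a / Fa + f_b / Fb
= 6.5561 / 160 + 137.3874 / 192
= 0.7565 (dimensionless)

0.7565 (dimensionless)


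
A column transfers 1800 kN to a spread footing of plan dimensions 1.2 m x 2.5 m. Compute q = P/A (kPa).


A = 1.2 * 2.5 = 3.0 m^2
q = P / A = 1800 / 3.0
= 600.0 kPa

600.0 kPa


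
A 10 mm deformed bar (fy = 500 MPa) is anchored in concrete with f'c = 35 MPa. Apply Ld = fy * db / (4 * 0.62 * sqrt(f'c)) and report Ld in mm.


Ld = (fy * db) / (4 * 0.62 * sqrt(f'c))
= (500 * 10) / (4 * 0.62 * sqrt(35))
= 5000 / 14.6719
= 340.79 mm

340.79 mm


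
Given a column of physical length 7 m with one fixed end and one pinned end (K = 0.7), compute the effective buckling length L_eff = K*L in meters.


L_eff = K * L
= 0.7 * 7
= 4.9 m

4.9 m


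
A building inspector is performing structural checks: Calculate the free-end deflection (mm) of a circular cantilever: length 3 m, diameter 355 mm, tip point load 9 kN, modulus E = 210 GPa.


I = pi * d^4 / 64 = pi * 355^4 / 64 = 779620608.84 mm^4
L = 3000.0 mm, P = 9000.0 N, E = 210000.0 MPa
delta = P * L^3 / (3 * E * I)
= 9000.0 * 3000.0^3 / (3 * 210000.0 * 779620608.84)
= 0.4947 mm

0.4947 mm


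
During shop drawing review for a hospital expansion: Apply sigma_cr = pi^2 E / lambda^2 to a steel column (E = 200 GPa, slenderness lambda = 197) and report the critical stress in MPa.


sigma_cr = pi^2 * E / lambda^2
= 9.8696 * 200000.0 / 197^2
= 9.8696 * 200000.0 / 38809
= 50.8625 MPa

50.8625 MPa


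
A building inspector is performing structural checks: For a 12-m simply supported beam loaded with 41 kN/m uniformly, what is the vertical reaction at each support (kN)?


Total load = w * L = 41 * 12 = 492 kN
By symmetry, each reaction R = total / 2 = 492 / 2 = 246.0 kN

246.0 kN


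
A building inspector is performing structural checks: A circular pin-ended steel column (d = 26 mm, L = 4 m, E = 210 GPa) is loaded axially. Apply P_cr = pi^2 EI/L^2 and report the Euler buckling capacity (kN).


I = pi * d^4 / 64 = 22431.76 mm^4
L = 4000.0 mm
P_cr = pi^2 * E * I / L^2
= 9.8696 * 210000.0 * 22431.76 / 4000.0^2
= 2905.78 N = 2.9058 kN

2.9058 kN


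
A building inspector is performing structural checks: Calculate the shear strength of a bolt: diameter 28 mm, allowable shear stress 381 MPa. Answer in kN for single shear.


A = pi * d^2 / 4 = pi * 28^2 / 4 = 615.7522 mm^2
V = f_v * A / 1000 = 381 * 615.7522 / 1000
= 234.6016 kN

234.6016 kN


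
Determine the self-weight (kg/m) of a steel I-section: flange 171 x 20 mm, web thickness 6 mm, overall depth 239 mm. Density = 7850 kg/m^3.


A_flanges = 2 * 171 * 20 = 6840 mm^2
A_web = (239 - 2 * 20) * 6 = 1194 mm^2
A_total = 6840 + 1194 = 8034 mm^2 = 0.008034 m^2
Weight = rho * A = 7850 * 0.008034 = 63.0669 kg/m

63.0669 kg/m


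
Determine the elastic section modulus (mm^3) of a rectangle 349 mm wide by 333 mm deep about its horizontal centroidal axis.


S = b * h^2 / 6
= 349 * 333^2 / 6
= 349 * 110889 / 6
= 6450043.5 mm^3

6450043.5 mm^3


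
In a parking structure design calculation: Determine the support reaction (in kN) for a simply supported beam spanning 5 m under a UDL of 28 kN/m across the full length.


Total load = w * L = 28 * 5 = 140 kN
By symmetry, each reaction R = total / 2 = 140 / 2 = 70.0 kN

70.0 kN


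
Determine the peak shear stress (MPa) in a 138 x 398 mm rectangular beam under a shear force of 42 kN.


A = b * h = 138 * 398 = 54924 mm^2
V = 42 kN = 42000.0 N
tau_max = 1.5 * V / A = 1.5 * 42000.0 / 54924
= 1.147 MPa

1.147 MPa


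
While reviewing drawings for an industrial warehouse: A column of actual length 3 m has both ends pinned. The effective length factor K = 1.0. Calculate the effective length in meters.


L_eff = K * L
= 1.0 * 3
= 3.0 m

3.0 m


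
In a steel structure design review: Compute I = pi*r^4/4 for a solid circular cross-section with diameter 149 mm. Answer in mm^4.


r = d / 2 = 149 / 2 = 74.5 mm
I = pi * r^4 / 4 = pi * 74.5^4 / 4
= 24194406.46 mm^4

24194406.46 mm^4


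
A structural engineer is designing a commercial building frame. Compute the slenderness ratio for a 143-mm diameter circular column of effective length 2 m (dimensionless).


Radius of gyration r = d / 4 = 143 / 4 = 35.75 mm
L_eff = 2000.0 mm
Slenderness ratio = L / r = 2000.0 / 35.75 = 55.94 (dimensionless)

55.94 (dimensionless)
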